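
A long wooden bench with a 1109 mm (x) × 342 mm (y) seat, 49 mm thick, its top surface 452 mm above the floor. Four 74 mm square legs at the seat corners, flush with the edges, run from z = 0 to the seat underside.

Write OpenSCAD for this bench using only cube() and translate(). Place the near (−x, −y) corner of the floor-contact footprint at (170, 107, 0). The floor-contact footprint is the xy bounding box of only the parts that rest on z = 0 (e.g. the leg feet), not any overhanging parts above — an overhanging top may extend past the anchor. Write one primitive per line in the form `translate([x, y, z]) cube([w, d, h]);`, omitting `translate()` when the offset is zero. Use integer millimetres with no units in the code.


// leg_h = 452 − 49 = 403
translate([170, 107, 403]) cube([1109, 342, 49]);
translate([170, 107, 0]) cube([74, 74, 403]);
translate([170, 375, 0]) cube([74, 74, 403]);
translate([1205, 107, 0]) cube([74, 74, 403]);
translate([1205, 375, 0]) cube([74, 74, 403]);


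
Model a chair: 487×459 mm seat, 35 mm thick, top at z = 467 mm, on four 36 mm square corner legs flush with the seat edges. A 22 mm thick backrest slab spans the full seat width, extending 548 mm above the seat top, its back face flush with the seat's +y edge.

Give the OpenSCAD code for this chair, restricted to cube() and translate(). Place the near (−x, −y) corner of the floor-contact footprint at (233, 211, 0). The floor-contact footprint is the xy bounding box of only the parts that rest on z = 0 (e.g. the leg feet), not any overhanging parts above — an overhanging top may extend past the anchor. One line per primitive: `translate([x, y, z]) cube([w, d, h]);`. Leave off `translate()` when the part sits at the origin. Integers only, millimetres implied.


translate([233, 211, 432]) cube([487, 459, 35]);
translate([233, 211, 0]) cube([36, 36, 432]);
translate([684, 211, 0]) cube([36, 36, 432]);
translate([233, 634, 0]) cube([36, 36, 432]);
translate([684, 634, 0]) cube([36, 36, 432]);
translate([233, 648, 467]) cube([487, 22, 548]);


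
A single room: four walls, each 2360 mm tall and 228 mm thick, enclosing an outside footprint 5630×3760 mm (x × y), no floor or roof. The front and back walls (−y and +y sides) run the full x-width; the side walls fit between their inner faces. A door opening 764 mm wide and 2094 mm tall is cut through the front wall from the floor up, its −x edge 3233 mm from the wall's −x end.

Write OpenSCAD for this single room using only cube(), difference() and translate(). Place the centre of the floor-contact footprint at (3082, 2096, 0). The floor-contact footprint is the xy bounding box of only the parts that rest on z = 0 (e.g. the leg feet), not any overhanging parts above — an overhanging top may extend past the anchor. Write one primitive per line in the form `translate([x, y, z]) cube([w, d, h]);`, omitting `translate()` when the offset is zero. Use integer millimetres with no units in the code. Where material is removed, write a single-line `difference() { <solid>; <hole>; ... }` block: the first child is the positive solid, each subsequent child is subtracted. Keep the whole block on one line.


difference() { translate([267, 216, 0]) cube([5630, 228, 2360]); translate([3500, 216, 0]) cube([764, 228, 2094]); }
translate([267, 3748, 0]) cube([5630, 228, 2360]);
translate([267, 444, 0]) cube([228, 3304, 2360]);
translate([5669, 444, 0]) cube([228, 3304, 2360]);


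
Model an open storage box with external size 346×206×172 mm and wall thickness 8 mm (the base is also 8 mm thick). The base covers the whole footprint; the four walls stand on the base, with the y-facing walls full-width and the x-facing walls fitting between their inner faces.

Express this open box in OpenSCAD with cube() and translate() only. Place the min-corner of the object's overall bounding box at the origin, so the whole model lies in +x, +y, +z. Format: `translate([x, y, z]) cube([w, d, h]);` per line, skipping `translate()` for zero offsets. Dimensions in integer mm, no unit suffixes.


cube([346, 206, 8]);
translate([0, 0, 8]) cube([346, 8, 164]);
translate([0, 198, 8]) cube([346, 8, 164]);
translate([0, 8, 8]) cube([8, 190, 164]);
translate([338, 8, 8]) cube([8, 190, 164]);


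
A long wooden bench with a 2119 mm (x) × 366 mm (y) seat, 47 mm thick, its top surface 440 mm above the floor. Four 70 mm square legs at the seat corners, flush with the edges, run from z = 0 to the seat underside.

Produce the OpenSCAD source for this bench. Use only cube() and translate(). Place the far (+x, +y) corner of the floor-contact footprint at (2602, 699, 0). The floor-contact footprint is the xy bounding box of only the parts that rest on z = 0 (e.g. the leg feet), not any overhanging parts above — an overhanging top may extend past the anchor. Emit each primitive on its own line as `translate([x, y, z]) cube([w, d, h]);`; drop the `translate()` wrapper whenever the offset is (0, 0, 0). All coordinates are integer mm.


translate([483, 333, 393]) cube([2119, 366, 47]);
translate([483, 333, 0]) cube([70, 70, 393]);
translate([483, 629, 0]) cube([70, 70, 393]);
translate([2532, 333, 0]) cube([70, 70, 393]);
translate([2532, 629, 0]) cube([70, 70, 393]);


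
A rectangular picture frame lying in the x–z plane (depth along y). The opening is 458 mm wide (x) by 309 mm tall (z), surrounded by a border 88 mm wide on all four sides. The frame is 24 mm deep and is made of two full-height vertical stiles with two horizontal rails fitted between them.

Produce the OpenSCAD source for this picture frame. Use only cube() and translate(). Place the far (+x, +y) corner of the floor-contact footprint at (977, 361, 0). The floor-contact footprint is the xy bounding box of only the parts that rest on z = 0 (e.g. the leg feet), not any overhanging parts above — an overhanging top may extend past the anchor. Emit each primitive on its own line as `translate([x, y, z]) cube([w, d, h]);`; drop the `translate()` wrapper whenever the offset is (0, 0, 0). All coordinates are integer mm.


translate([343, 337, 0]) cube([88, 24, 485]);
translate([889, 337, 0]) cube([88, 24, 485]);
translate([431, 337, 0]) cube([458, 24, 88]);
translate([431, 337, 397]) cube([458, 24, 88]);


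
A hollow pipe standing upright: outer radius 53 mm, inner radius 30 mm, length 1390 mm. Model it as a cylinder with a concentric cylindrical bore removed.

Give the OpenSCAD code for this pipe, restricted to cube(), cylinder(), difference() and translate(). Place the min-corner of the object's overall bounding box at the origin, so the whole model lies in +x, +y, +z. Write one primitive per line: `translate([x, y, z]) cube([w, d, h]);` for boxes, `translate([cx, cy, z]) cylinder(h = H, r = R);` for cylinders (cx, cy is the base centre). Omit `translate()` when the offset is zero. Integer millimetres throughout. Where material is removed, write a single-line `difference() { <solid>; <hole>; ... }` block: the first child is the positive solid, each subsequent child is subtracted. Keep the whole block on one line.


difference() { translate([53, 53, 0]) cylinder(h = 1390, r = 53); translate([53, 53, 0]) cylinder(h = 1390, r = 30); }


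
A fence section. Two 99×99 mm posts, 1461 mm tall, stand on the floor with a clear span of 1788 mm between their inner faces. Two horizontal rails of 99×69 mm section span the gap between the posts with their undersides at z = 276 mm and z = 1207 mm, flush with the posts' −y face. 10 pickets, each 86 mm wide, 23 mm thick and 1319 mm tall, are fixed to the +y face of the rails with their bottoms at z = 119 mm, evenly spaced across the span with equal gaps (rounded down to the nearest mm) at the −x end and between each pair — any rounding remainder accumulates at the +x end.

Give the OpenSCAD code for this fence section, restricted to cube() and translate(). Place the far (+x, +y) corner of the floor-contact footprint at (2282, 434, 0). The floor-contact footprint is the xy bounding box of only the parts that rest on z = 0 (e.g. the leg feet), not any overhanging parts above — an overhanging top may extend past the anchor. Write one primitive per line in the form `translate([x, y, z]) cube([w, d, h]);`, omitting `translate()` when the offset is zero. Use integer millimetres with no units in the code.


translate([296, 335, 0]) cube([99, 99, 1461]);
translate([2183, 335, 0]) cube([99, 99, 1461]);
translate([395, 335, 276]) cube([1788, 99, 69]);
translate([395, 335, 1207]) cube([1788, 99, 69]);
translate([479, 434, 119]) cube([86, 23, 1319]);
translate([649, 434, 119]) cube([86, 23, 1319]);
translate([819, 434, 119]) cube([86, 23, 1319]);
translate([989, 434, 119]) cube([86, 23, 1319]);
translate([1159, 434, 119]) cube([86, 23, 1319]);
translate([1329, 434, 119]) cube([86, 23, 1319]);
translate([1499, 434, 119]) cube([86, 23, 1319]);
translate([1669, 434, 119]) cube([86, 23, 1319]);
translate([1839, 434, 119]) cube([86, 23, 1319]);
translate([2009, 434, 119]) cube([86, 23, 1319]);


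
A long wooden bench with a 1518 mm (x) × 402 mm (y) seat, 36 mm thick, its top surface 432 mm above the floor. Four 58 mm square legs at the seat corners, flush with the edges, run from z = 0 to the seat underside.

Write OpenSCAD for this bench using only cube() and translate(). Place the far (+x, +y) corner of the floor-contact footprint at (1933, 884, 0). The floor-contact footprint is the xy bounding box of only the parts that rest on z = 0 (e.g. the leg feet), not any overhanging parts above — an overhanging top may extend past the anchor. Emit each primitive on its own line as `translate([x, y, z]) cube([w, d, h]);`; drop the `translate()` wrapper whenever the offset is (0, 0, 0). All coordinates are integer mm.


// leg_h = 432 − 36 = 396
translate([415, 482, 396]) cube([1518, 402, 36]);
translate([415, 482, 0]) cube([58, 58, 396]);
translate([415, 826, 0]) cube([58, 58, 396]);
translate([1875, 482, 0]) cube([58, 58, 396]);
translate([1875, 826, 0]) cube([58, 58, 396]);


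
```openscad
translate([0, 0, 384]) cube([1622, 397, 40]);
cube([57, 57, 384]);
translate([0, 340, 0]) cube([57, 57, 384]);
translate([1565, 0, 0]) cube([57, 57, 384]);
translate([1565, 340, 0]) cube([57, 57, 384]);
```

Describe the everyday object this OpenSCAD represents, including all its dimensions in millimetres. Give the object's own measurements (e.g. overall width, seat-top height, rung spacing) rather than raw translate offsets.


A long wooden bench with a 1622 mm (x) × 397 mm (y) seat, 40 mm thick, its top surface 424 mm above the floor. Four 57 mm square legs at the seat corners, flush with the edges, run from z = 0 to the seat underside.


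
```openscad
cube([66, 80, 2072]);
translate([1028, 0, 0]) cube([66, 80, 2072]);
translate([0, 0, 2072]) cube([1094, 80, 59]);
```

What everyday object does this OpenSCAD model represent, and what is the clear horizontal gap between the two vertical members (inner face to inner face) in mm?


A door frame. The clear opening width is 962 mm.

Two 2072 mm tall posts with a header on top — a door frame. The left jamb is 66 mm wide at x = 0; the right jamb starts at x = 1028. The clear opening is 1028 − 66 = 962 mm.


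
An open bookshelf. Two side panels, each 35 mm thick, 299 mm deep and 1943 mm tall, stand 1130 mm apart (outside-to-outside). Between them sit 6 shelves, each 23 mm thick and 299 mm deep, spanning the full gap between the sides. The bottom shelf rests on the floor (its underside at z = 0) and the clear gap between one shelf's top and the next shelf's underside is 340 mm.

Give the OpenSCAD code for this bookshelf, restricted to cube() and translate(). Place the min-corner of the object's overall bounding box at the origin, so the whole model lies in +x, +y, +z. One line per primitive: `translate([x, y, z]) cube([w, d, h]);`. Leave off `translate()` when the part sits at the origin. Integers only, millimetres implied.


cube([35, 299, 1943]);
translate([1095, 0, 0]) cube([35, 299, 1943]);
translate([35, 0, 0]) cube([1060, 299, 23]);
translate([35, 0, 363]) cube([1060, 299, 23]);
translate([35, 0, 726]) cube([1060, 299, 23]);
translate([35, 0, 1089]) cube([1060, 299, 23]);
translate([35, 0, 1452]) cube([1060, 299, 23]);
translate([35, 0, 1815]) cube([1060, 299, 23]);


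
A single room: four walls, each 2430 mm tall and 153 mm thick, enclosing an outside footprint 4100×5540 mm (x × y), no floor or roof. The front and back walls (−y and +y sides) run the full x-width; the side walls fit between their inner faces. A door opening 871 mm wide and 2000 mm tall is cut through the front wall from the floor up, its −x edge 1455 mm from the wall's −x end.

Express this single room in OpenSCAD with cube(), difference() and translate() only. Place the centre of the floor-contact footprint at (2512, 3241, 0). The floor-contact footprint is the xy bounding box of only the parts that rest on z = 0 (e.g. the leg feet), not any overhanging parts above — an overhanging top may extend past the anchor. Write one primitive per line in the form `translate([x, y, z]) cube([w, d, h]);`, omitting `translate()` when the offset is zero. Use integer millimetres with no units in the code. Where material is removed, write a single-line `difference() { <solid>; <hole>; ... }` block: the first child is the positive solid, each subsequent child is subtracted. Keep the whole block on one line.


difference() { translate([462, 471, 0]) cube([4100, 153, 2430]); translate([1917, 471, 0]) cube([871, 153, 2000]); }
translate([462, 5858, 0]) cube([4100, 153, 2430]);
translate([462, 624, 0]) cube([153, 5234, 2430]);
translate([4409, 624, 0]) cube([153, 5234, 2430]);


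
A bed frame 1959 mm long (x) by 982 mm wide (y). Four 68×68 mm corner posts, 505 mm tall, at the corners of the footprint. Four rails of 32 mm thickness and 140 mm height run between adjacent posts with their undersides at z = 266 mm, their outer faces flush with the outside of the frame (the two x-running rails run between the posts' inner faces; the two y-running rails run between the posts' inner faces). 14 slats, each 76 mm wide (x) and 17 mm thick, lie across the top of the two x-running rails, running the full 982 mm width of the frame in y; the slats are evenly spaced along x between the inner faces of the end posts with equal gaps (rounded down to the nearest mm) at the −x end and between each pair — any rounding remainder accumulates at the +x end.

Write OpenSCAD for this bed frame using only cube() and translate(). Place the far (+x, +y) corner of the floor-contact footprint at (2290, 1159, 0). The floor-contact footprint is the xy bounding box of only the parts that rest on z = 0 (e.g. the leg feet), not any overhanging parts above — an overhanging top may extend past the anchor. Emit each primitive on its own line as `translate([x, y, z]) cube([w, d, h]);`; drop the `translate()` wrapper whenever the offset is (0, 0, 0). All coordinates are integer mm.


translate([331, 177, 0]) cube([68, 68, 505]);
translate([331, 1091, 0]) cube([68, 68, 505]);
translate([2222, 177, 0]) cube([68, 68, 505]);
translate([2222, 1091, 0]) cube([68, 68, 505]);
translate([399, 177, 266]) cube([1823, 32, 140]);
translate([399, 1127, 266]) cube([1823, 32, 140]);
translate([331, 245, 266]) cube([32, 846, 140]);
translate([2258, 245, 266]) cube([32, 846, 140]);
translate([449, 177, 406]) cube([76, 982, 17]);
translate([575, 177, 406]) cube([76, 982, 17]);
translate([701, 177, 406]) cube([76, 982, 17]);
translate([827, 177, 406]) cube([76, 982, 17]);
translate([953, 177, 406]) cube([76, 982, 17]);
translate([1079, 177, 406]) cube([76, 982, 17]);
translate([1205, 177, 406]) cube([76, 982, 17]);
translate([1331, 177, 406]) cube([76, 982, 17]);
translate([1457, 177, 406]) cube([76, 982, 17]);
translate([1583, 177, 406]) cube([76, 982, 17]);
translate([1709, 177, 406]) cube([76, 982, 17]);
translate([1835, 177, 406]) cube([76, 982, 17]);
translate([1961, 177, 406]) cube([76, 982, 17]);
translate([2087, 177, 406]) cube([76, 982, 17]);


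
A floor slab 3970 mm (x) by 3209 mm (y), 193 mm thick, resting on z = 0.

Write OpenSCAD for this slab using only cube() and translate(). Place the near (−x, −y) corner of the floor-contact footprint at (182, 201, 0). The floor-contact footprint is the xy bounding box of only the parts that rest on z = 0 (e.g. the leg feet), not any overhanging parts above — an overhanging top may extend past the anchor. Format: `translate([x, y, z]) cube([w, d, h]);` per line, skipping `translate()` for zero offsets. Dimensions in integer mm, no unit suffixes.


translate([182, 201, 0]) cube([3970, 3209, 193]);


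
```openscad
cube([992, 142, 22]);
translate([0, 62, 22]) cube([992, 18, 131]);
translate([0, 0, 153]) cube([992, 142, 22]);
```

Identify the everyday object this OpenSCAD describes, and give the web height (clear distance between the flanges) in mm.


An I-beam. The web height is 131 mm.

Two wide flanges with a thin centred web — an I-beam. Overall 175 mm minus two 22 mm flanges gives a web of 175 − 2·22 = 131 mm.


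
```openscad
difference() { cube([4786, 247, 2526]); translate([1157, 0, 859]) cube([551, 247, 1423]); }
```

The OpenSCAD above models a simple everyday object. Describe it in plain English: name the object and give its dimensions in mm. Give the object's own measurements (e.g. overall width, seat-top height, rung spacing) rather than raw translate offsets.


A wall 4786 mm long (x), 247 mm thick (y), 2526 mm tall, with a rectangular window opening cut through it. The opening is 551 mm wide and 1423 mm tall; its sill is at z = 859 mm and its near (−x) edge is 1157 mm from the wall's −x end. The opening passes through the full wall thickness.


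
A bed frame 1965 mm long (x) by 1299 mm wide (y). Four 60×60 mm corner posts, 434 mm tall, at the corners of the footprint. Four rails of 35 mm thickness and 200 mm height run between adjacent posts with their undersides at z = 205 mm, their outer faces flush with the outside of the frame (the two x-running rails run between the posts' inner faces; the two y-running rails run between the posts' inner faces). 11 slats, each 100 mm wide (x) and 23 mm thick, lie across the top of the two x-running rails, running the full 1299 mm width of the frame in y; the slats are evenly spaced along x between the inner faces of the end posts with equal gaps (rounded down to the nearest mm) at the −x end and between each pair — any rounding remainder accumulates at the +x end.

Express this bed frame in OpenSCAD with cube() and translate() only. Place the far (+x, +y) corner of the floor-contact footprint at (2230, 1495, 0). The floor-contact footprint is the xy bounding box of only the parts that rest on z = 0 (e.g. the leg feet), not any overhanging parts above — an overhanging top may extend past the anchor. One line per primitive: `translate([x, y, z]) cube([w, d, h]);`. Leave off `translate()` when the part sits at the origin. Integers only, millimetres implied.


translate([265, 196, 0]) cube([60, 60, 434]);
translate([265, 1435, 0]) cube([60, 60, 434]);
translate([2170, 196, 0]) cube([60, 60, 434]);
translate([2170, 1435, 0]) cube([60, 60, 434]);
translate([325, 196, 205]) cube([1845, 35, 200]);
translate([325, 1460, 205]) cube([1845, 35, 200]);
translate([265, 256, 205]) cube([35, 1179, 200]);
translate([2195, 256, 205]) cube([35, 1179, 200]);
translate([387, 196, 405]) cube([100, 1299, 23]);
translate([549, 196, 405]) cube([100, 1299, 23]);
translate([711, 196, 405]) cube([100, 1299, 23]);
translate([873, 196, 405]) cube([100, 1299, 23]);
translate([1035, 196, 405]) cube([100, 1299, 23]);
translate([1197, 196, 405]) cube([100, 1299, 23]);
translate([1359, 196, 405]) cube([100, 1299, 23]);
translate([1521, 196, 405]) cube([100, 1299, 23]);
translate([1683, 196, 405]) cube([100, 1299, 23]);
translate([1845, 196, 405]) cube([100, 1299, 23]);
translate([2007, 196, 405]) cube([100, 1299, 23]);


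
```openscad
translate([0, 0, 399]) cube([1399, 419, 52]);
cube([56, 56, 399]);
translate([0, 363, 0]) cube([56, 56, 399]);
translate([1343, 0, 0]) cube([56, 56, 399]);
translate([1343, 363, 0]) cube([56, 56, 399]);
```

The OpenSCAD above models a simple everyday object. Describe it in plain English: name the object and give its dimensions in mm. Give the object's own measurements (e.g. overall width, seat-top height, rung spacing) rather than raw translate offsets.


A long wooden bench with a 1399 mm (x) × 419 mm (y) seat, 52 mm thick, its top surface 451 mm above the floor. Four 56 mm square legs at the seat corners, flush with the edges, run from z = 0 to the seat underside.


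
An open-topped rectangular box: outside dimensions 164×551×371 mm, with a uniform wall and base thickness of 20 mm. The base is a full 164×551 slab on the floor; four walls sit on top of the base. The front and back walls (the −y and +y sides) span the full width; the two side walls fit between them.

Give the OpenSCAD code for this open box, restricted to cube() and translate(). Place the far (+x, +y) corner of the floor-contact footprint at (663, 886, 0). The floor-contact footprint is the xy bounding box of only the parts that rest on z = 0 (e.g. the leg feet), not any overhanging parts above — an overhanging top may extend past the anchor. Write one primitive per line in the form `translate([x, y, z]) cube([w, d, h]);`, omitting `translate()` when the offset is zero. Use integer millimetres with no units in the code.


translate([499, 335, 0]) cube([164, 551, 20]);
translate([499, 335, 20]) cube([164, 20, 351]);
translate([499, 866, 20]) cube([164, 20, 351]);
translate([499, 355, 20]) cube([20, 511, 351]);
translate([643, 355, 20]) cube([20, 511, 351]);


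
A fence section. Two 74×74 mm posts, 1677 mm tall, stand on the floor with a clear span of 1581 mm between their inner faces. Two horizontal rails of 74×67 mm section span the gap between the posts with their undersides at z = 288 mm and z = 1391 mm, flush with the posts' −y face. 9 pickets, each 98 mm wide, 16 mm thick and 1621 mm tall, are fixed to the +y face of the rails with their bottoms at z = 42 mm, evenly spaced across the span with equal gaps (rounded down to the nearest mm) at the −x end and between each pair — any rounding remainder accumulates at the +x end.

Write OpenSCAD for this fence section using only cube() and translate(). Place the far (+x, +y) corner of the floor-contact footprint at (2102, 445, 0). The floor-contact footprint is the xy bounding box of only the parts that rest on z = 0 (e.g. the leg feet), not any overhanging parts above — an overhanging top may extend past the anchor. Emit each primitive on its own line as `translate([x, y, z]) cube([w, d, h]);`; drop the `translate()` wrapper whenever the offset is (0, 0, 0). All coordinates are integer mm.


translate([373, 371, 0]) cube([74, 74, 1677]);
translate([2028, 371, 0]) cube([74, 74, 1677]);
translate([447, 371, 288]) cube([1581, 74, 67]);
translate([447, 371, 1391]) cube([1581, 74, 67]);
translate([516, 445, 42]) cube([98, 16, 1621]);
translate([683, 445, 42]) cube([98, 16, 1621]);
translate([850, 445, 42]) cube([98, 16, 1621]);
translate([1017, 445, 42]) cube([98, 16, 1621]);
translate([1184, 445, 42]) cube([98, 16, 1621]);
translate([1351, 445, 42]) cube([98, 16, 1621]);
translate([1518, 445, 42]) cube([98, 16, 1621]);
translate([1685, 445, 42]) cube([98, 16, 1621]);
translate([1852, 445, 42]) cube([98, 16, 1621]);


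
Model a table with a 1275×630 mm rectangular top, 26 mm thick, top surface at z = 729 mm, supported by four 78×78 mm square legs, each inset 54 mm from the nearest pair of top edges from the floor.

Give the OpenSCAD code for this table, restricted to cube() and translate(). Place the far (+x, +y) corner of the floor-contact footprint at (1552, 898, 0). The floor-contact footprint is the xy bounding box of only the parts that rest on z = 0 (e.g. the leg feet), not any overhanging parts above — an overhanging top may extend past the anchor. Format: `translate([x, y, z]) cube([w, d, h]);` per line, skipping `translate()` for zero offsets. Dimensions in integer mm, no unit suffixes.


// leg_h = 729 - 26 = 703
translate([331, 322, 703]) cube([1275, 630, 26]);
translate([385, 376, 0]) cube([78, 78, 703]);
translate([1474, 376, 0]) cube([78, 78, 703]);
translate([385, 820, 0]) cube([78, 78, 703]);
translate([1474, 820, 0]) cube([78, 78, 703]);


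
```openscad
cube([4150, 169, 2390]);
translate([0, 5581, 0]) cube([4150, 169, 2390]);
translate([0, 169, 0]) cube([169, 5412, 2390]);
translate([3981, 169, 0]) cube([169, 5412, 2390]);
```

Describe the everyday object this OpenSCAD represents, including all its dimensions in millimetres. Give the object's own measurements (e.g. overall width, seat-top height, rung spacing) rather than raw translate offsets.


The wall frame of a small rectangular building: four walls, each 2390 mm tall and 169 mm thick, enclosing a footprint 4150 mm (x) by 5750 mm (y) outside-to-outside, with no floor or roof. The front and back walls (the −y and +y sides) span the full width; the two side walls fit between them.


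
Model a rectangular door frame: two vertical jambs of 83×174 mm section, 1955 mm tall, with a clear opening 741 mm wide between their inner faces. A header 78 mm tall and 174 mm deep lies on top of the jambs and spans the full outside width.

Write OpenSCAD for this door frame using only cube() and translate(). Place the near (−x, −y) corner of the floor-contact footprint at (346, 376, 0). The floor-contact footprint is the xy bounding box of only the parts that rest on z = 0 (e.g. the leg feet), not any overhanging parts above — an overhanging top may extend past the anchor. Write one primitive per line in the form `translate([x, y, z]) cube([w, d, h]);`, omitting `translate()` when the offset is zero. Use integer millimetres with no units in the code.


translate([346, 376, 0]) cube([83, 174, 1955]);
translate([1170, 376, 0]) cube([83, 174, 1955]);
translate([346, 376, 1955]) cube([907, 174, 78]);


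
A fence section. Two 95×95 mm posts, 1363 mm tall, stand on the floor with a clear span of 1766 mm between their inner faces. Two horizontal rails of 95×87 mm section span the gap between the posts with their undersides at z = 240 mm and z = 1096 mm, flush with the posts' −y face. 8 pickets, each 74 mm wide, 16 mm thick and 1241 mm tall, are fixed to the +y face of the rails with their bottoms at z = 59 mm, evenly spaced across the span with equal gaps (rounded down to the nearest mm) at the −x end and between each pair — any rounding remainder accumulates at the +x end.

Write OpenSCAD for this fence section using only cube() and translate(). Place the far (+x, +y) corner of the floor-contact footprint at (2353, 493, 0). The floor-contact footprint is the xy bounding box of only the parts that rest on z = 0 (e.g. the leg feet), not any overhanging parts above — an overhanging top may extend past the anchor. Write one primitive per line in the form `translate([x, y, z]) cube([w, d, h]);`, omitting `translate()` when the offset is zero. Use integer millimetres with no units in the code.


translate([397, 398, 0]) cube([95, 95, 1363]);
translate([2258, 398, 0]) cube([95, 95, 1363]);
translate([492, 398, 240]) cube([1766, 95, 87]);
translate([492, 398, 1096]) cube([1766, 95, 87]);
translate([622, 493, 59]) cube([74, 16, 1241]);
translate([826, 493, 59]) cube([74, 16, 1241]);
translate([1030, 493, 59]) cube([74, 16, 1241]);
translate([1234, 493, 59]) cube([74, 16, 1241]);
translate([1438, 493, 59]) cube([74, 16, 1241]);
translate([1642, 493, 59]) cube([74, 16, 1241]);
translate([1846, 493, 59]) cube([74, 16, 1241]);
translate([2050, 493, 59]) cube([74, 16, 1241]);


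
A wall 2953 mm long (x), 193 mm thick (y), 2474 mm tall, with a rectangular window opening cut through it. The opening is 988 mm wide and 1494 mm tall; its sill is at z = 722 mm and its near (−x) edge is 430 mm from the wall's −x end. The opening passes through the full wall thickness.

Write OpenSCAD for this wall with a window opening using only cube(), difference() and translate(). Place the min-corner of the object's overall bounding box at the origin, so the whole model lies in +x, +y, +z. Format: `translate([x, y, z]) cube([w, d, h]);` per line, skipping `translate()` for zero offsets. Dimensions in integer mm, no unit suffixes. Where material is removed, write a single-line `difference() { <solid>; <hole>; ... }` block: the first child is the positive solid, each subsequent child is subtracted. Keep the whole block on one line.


difference() { cube([2953, 193, 2474]); translate([430, 0, 722]) cube([988, 193, 1494]); }


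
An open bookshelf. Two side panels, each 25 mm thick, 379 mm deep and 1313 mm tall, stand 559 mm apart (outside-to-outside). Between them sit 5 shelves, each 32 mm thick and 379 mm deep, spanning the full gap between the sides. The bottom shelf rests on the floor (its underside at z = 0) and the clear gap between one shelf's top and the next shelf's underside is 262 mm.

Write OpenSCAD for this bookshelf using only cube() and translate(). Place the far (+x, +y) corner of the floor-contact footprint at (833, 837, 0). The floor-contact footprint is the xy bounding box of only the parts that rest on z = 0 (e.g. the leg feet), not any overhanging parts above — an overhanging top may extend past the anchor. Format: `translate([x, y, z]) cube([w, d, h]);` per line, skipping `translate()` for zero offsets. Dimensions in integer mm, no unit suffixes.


translate([274, 458, 0]) cube([25, 379, 1313]);
translate([808, 458, 0]) cube([25, 379, 1313]);
translate([299, 458, 0]) cube([509, 379, 32]);
translate([299, 458, 294]) cube([509, 379, 32]);
translate([299, 458, 588]) cube([509, 379, 32]);
translate([299, 458, 882]) cube([509, 379, 32]);
translate([299, 458, 1176]) cube([509, 379, 32]);


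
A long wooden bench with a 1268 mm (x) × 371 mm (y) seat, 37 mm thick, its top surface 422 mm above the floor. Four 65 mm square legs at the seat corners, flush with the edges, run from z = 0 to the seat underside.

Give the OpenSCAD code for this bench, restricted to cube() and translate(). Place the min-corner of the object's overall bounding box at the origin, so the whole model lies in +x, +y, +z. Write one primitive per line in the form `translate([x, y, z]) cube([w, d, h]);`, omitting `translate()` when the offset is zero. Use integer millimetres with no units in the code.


// leg_h = 422 − 37 = 385
translate([0, 0, 385]) cube([1268, 371, 37]);
cube([65, 65, 385]);
translate([0, 306, 0]) cube([65, 65, 385]);
translate([1203, 0, 0]) cube([65, 65, 385]);
translate([1203, 306, 0]) cube([65, 65, 385]);


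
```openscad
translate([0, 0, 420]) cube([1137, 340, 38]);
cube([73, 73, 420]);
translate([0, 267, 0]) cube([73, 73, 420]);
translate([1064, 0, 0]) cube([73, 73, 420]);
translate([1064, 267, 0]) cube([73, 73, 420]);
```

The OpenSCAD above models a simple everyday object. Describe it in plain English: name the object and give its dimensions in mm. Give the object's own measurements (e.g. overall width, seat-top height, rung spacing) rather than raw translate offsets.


A bench: a 1137×340 mm seat slab, 38 mm thick, top at z = 458 mm, on four 73×73 mm square legs flush with the seat corners and standing on z = 0.


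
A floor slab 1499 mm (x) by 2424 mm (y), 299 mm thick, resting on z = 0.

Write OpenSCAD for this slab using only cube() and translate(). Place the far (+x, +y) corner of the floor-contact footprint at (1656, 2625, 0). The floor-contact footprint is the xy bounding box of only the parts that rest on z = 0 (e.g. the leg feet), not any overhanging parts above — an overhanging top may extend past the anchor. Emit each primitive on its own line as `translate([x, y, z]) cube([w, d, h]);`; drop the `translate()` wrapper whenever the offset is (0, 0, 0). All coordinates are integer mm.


translate([157, 201, 0]) cube([1499, 2424, 299]);


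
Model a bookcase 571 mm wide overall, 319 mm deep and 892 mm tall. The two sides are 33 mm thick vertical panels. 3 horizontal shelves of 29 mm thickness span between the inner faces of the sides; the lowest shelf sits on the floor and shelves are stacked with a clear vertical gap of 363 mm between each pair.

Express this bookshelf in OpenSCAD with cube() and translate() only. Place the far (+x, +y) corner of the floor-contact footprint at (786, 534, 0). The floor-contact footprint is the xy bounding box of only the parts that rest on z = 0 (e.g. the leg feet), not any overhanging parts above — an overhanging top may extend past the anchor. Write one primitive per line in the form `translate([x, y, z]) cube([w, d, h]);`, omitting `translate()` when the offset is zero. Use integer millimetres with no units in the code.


translate([215, 215, 0]) cube([33, 319, 892]);
translate([753, 215, 0]) cube([33, 319, 892]);
translate([248, 215, 0]) cube([505, 319, 29]);
translate([248, 215, 392]) cube([505, 319, 29]);
translate([248, 215, 784]) cube([505, 319, 29]);


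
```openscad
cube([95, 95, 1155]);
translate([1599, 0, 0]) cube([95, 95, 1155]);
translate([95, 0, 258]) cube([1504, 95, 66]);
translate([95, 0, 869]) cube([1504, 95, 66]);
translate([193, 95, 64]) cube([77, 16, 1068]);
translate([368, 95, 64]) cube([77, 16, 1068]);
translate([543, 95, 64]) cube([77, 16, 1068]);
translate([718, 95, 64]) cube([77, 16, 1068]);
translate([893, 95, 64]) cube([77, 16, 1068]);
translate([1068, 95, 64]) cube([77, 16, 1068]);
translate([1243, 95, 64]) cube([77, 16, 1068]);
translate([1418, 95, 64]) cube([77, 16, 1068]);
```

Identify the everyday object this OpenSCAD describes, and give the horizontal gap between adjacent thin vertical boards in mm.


A fence section. The picket gap is 98 mm.

Two posts, two rails, 8 pickets — a fence section. Span 1504 mm holds 8 pickets of 77 mm with 9 equal gaps: ⌊(1504 − 8·77) / 9⌋ = 98 mm.


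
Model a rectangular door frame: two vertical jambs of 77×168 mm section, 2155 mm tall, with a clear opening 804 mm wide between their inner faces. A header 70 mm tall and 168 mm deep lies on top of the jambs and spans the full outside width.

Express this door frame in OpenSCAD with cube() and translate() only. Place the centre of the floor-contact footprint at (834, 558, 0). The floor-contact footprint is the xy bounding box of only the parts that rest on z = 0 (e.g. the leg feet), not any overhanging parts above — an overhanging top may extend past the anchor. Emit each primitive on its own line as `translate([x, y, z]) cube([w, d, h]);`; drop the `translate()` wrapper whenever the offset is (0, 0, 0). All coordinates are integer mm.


translate([355, 474, 0]) cube([77, 168, 2155]);
translate([1236, 474, 0]) cube([77, 168, 2155]);
translate([355, 474, 2155]) cube([958, 168, 70]);


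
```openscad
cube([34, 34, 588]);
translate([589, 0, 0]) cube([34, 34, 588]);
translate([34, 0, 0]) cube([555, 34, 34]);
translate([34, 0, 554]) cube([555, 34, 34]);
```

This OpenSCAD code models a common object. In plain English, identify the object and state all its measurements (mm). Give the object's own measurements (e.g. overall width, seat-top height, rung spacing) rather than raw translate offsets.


A rectangular picture frame lying in the x–z plane (depth along y). The opening is 555 mm wide (x) by 520 mm tall (z), surrounded by a border 34 mm wide on all four sides. The frame is 34 mm deep and is made of two full-height vertical stiles with two horizontal rails fitted between them.


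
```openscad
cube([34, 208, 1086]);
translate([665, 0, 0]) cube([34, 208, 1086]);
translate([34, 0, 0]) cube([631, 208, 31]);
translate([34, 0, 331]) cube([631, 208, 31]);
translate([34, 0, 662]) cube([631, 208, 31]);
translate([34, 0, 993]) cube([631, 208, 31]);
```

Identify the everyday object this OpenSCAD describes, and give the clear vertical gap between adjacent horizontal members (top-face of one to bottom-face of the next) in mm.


A bookshelf. The clear shelf gap is 300 mm.

Two tall side panels with 4 horizontal boards between them — a bookshelf. The first two shelf undersides are at z = 0 and z = 331; with shelf thickness 31, the clear gap is 331 − 0 − 31 = 300 mm.


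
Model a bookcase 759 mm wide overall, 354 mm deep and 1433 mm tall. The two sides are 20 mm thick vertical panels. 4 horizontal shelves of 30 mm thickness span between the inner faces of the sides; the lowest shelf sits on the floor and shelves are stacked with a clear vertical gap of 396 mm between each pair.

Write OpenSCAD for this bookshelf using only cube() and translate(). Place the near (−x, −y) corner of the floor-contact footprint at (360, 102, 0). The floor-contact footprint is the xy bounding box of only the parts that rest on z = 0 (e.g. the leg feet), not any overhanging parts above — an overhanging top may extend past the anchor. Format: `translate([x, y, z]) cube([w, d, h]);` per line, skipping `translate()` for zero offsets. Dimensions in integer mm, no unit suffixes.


translate([360, 102, 0]) cube([20, 354, 1433]);
translate([1099, 102, 0]) cube([20, 354, 1433]);
translate([380, 102, 0]) cube([719, 354, 30]);
translate([380, 102, 426]) cube([719, 354, 30]);
translate([380, 102, 852]) cube([719, 354, 30]);
translate([380, 102, 1278]) cube([719, 354, 30]);


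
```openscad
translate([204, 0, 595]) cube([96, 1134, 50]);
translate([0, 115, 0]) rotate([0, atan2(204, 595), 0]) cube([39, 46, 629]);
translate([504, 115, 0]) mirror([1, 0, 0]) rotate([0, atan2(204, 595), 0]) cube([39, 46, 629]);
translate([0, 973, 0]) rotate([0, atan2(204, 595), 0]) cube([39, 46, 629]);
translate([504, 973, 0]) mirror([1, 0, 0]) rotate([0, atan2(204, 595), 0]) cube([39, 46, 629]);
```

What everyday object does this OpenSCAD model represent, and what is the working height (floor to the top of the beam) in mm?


A sawhorse. The overall height is 645 mm.

A beam across two mirrored pairs of raked legs — a sawhorse. The beam's underside is at z = 595 (matching the legs' vertical rise in atan2(204, 595)) and the beam is 50 mm tall, so its top is at 595 + 50 = 645 mm. The raked legs top out at the beam's underside, so that is the highest point.


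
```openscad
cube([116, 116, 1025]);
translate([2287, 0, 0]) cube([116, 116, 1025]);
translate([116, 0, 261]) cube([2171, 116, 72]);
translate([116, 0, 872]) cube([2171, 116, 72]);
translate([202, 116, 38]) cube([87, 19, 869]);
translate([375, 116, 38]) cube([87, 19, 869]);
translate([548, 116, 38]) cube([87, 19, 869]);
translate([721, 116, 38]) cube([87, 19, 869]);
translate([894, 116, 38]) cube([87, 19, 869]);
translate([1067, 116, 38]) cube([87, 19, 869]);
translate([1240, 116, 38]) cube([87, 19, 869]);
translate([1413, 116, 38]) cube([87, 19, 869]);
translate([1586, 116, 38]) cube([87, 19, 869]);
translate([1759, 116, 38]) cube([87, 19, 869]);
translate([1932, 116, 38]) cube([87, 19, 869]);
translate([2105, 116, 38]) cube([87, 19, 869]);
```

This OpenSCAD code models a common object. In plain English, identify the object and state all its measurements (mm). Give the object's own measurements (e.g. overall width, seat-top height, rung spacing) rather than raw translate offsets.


A fence section. Two 116×116 mm posts, 1025 mm tall, stand on the floor with a clear span of 2171 mm between their inner faces. Two horizontal rails of 116×72 mm section span the gap between the posts with their undersides at z = 261 mm and z = 872 mm, flush with the posts' −y face. 12 pickets, each 87 mm wide, 19 mm thick and 869 mm tall, are fixed to the +y face of the rails with their bottoms at z = 38 mm, spaced across the span with a 86 mm gap after the −x post and between neighbouring pickets, with 95 mm left before the +x post.


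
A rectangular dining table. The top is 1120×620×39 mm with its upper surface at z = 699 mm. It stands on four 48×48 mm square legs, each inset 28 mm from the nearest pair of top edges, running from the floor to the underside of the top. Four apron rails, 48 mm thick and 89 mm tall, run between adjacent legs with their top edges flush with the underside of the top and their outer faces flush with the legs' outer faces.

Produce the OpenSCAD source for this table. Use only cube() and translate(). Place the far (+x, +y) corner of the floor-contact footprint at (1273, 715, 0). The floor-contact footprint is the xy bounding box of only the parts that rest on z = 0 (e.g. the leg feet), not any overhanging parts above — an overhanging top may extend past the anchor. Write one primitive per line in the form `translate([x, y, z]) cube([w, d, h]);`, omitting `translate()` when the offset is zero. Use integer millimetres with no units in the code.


translate([181, 123, 660]) cube([1120, 620, 39]);
translate([209, 151, 0]) cube([48, 48, 660]);
translate([1225, 151, 0]) cube([48, 48, 660]);
translate([209, 667, 0]) cube([48, 48, 660]);
translate([1225, 667, 0]) cube([48, 48, 660]);
translate([257, 151, 571]) cube([968, 48, 89]);
translate([257, 667, 571]) cube([968, 48, 89]);
translate([209, 199, 571]) cube([48, 468, 89]);
translate([1225, 199, 571]) cube([48, 468, 89]);
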